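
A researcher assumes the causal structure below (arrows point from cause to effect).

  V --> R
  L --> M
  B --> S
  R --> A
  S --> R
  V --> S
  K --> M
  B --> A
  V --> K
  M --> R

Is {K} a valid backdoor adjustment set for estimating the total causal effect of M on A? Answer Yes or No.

Yes

Backdoor paths from M to A (paths whose first edge points into M):
  P1: M <- K <- V -> S <- B -> A
  P2: M <- K <- V -> S -> R -> A
  P3: M <- K <- V -> R <- S <- B -> A
  P4: M <- K <- V -> R -> A
Condition 1 (no descendant of M in the set): holds — descendants of M are {A, R}; none are in {K}.
Condition 2 (every backdoor path blocked by {K}):
  P1: blocked at chain node K ∈ conditioning set.
  P2: blocked at chain node K ∈ conditioning set.
  P3: blocked at chain node K ∈ conditioning set.
  P4: blocked at chain node K ∈ conditioning set.
{K} satisfies the backdoor criterion.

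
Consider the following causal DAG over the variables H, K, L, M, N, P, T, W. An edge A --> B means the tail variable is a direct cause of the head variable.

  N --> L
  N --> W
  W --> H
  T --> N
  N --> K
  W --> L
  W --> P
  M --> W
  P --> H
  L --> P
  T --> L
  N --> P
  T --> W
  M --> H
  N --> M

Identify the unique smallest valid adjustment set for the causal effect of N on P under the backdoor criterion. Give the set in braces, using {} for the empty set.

{T}

Variables eligible for adjustment (non-descendants of N, excluding N and P): {T}.
Backdoor paths from N to P:
  P1: N <- T -> W <- M -> H <- P
  P2: N <- T -> W -> L -> P
  P3: N <- T -> W -> P
  P4: N <- T -> W -> H <- P
  P5: N <- T -> L <- W <- M -> H <- P
  P6: N <- T -> L <- W -> P
  P7: N <- T -> L <- W -> H <- P
  P8: N <- T -> L -> P
The empty set is not sufficient: P2 (N <- T -> W -> L -> P) has no collider blocking it and no conditioned non-collider, so it is open.
Try {T}:
  P1: blocked at fork node T ∈ conditioning set.
  P2: blocked at fork node T ∈ conditioning set.
  P3: blocked at fork node T ∈ conditioning set.
  P4: blocked at fork node T ∈ conditioning set.
  P5: blocked at fork node T ∈ conditioning set.
  P6: blocked at fork node T ∈ conditioning set.
  P7: blocked at fork node T ∈ conditioning set.
  P8: blocked at fork node T ∈ conditioning set.
{T} contains no descendant of N and blocks every backdoor path.
{T} is the unique smallest valid adjustment set.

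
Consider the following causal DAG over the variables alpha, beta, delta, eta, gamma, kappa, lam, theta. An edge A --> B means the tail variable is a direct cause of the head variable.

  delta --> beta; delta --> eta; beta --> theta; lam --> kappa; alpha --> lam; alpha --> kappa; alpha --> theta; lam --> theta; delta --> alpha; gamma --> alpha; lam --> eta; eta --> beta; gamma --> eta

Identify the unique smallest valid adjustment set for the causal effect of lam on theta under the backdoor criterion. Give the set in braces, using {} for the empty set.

{alpha}

Variables eligible for adjustment (non-descendants of lam, excluding lam and theta): {alpha, delta, gamma}.
Backdoor paths from lam to theta:
  P1: lam <- alpha <- gamma -> eta <- delta -> beta -> theta
  P2: lam <- alpha <- gamma -> eta -> beta -> theta
  P3: lam <- alpha <- delta -> eta -> beta -> theta
  P4: lam <- alpha <- delta -> beta -> theta
  P5: lam <- alpha -> theta
The empty set is not sufficient: P2 (lam <- alpha <- gamma -> eta -> beta -> theta) has no collider blocking it and no conditioned non-collider, so it is open.
Try {alpha}:
  P1: blocked at chain node alpha ∈ conditioning set.
  P2: blocked at chain node alpha ∈ conditioning set.
  P3: blocked at chain node alpha ∈ conditioning set.
  P4: blocked at chain node alpha ∈ conditioning set.
  P5: blocked at fork node alpha ∈ conditioning set.
{alpha} contains no descendant of lam and blocks every backdoor path.
No other singleton works — e.g. {gamma} leaves P3 open — so {alpha} is the unique smallest valid adjustment set.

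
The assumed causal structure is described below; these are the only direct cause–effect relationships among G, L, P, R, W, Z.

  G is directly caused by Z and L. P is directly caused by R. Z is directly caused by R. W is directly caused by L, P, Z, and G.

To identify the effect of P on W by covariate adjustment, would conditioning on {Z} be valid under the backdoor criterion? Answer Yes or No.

Backdoor paths from P to W (paths whose first edge points into P):
  P1: P <- R -> Z -> G <- L -> W
  P2: P <- R -> Z -> G -> W
  P3: P <- R -> Z -> W
Condition 1 (no descendant of P in the set): holds — descendants of P are {W}; none are in {Z}.
Condition 2 (every backdoor path blocked by {Z}):
  P1: blocked at chain node Z ∈ conditioning set.
  P2: blocked at chain node Z ∈ conditioning set.
  P3: blocked at chain node Z ∈ conditioning set.
{Z} satisfies the backdoor criterion.

Yes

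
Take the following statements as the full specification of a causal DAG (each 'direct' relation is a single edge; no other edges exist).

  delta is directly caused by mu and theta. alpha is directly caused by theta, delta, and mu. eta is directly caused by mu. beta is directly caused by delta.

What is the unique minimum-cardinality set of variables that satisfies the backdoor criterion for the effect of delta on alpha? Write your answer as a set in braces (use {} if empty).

{mu, theta}

Variables eligible for adjustment (non-descendants of delta, excluding delta and alpha): {eta, mu, theta}.
Backdoor paths from delta to alpha:
  P1: delta <- theta -> alpha
  P2: delta <- mu -> alpha
The empty set is not sufficient: P1 (delta <- theta -> alpha) has no collider blocking it and no conditioned non-collider, so it is open.
Try {mu, theta}:
  P1: blocked at fork node theta ∈ conditioning set.
  P2: blocked at fork node mu ∈ conditioning set.
{mu, theta} contains no descendant of delta and blocks every backdoor path.
Every element of {mu, theta} is needed (dropping mu leaves P2 open; dropping theta leaves P1 open), so no proper subset is valid.
Among all size-2 subsets of the eligible variables, only {mu, theta} blocks every backdoor path, so it is the unique smallest valid adjustment set.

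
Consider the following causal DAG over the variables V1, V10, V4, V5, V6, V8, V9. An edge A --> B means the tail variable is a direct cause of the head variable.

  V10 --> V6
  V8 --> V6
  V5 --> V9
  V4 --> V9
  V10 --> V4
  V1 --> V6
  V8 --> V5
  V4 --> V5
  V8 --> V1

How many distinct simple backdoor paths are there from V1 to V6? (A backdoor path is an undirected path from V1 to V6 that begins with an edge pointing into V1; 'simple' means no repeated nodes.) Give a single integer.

3

A backdoor path from V1 to V6 is any simple undirected path whose first edge points into V1 (i.e. leaves V1 via a parent).
Parents of V1: {V8}.
Enumerating:
  P1: V1 <- V8 -> V6
  P2: V1 <- V8 -> V5 <- V4 <- V10 -> V6
  P3: V1 <- V8 -> V5 -> V9 <- V4 <- V10 -> V6
That exhausts the simple backdoor paths. Count: 3.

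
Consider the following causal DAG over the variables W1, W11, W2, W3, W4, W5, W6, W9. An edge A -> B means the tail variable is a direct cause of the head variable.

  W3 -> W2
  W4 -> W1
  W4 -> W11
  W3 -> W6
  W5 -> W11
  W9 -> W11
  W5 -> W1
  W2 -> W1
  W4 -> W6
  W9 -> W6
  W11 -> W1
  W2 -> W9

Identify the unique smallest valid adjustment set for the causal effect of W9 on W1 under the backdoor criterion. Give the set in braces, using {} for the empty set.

Variables eligible for adjustment (non-descendants of W9, excluding W9 and W1): {W2, W3, W4, W5}.
Backdoor paths from W9 to W1:
  P1: W9 <- W2 <- W3 -> W6 <- W4 -> W11 <- W5 -> W1
  P2: W9 <- W2 <- W3 -> W6 <- W4 -> W11 -> W1
  P3: W9 <- W2 <- W3 -> W6 <- W4 -> W1
  P4: W9 <- W2 -> W1
The empty set is not sufficient: P4 (W9 <- W2 -> W1) has no collider blocking it and no conditioned non-collider, so it is open.
Try {W2}:
  P1: blocked at chain node W2 ∈ conditioning set.
  P2: blocked at chain node W2 ∈ conditioning set.
  P3: blocked at chain node W2 ∈ conditioning set.
  P4: blocked at fork node W2 ∈ conditioning set.
{W2} contains no descendant of W9 and blocks every backdoor path.
No other singleton works — e.g. {W3} leaves P4 open — so {W2} is the unique smallest valid adjustment set.

{W2}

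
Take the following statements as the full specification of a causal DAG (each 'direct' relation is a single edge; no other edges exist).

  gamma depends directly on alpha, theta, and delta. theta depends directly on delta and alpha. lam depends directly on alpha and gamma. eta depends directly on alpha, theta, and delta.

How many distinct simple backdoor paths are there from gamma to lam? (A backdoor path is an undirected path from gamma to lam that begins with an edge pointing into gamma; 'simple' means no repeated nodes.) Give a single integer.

8

A backdoor path from gamma to lam is any simple undirected path whose first edge points into gamma (i.e. leaves gamma via a parent).
Parents of gamma: {alpha, delta, theta}.
Enumerating:
  P1: gamma <- delta -> theta <- alpha -> lam
  P2: gamma <- delta -> theta -> eta <- alpha -> lam
  P3: gamma <- delta -> eta <- alpha -> lam
  P4: gamma <- delta -> eta <- theta <- alpha -> lam
  P5: gamma <- alpha -> lam
  P6: gamma <- theta <- delta -> eta <- alpha -> lam
  P7: gamma <- theta <- alpha -> lam
  P8: gamma <- theta -> eta <- alpha -> lam
That exhausts the simple backdoor paths. Count: 8.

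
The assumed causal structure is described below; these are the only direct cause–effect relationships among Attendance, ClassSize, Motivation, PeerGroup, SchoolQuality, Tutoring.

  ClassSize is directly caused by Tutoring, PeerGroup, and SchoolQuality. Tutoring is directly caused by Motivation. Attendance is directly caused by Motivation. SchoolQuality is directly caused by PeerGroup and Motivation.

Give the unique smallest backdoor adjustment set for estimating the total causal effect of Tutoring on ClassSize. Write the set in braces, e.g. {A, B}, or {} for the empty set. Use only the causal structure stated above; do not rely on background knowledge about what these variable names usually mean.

{Motivation}

Variables eligible for adjustment (non-descendants of Tutoring, excluding Tutoring and ClassSize): {Attendance, Motivation, PeerGroup, SchoolQuality}.
Backdoor paths from Tutoring to ClassSize:
  P1: Tutoring <- Motivation -> SchoolQuality <- PeerGroup -> ClassSize
  P2: Tutoring <- Motivation -> SchoolQuality -> ClassSize
The empty set is not sufficient: P2 (Tutoring <- Motivation -> SchoolQuality -> ClassSize) has no collider blocking it and no conditioned non-collider, so it is open.
Try {Motivation}:
  P1: blocked at fork node Motivation ∈ conditioning set.
  P2: blocked at fork node Motivation ∈ conditioning set.
{Motivation} contains no descendant of Tutoring and blocks every backdoor path.
No other singleton works — e.g. {Attendance} leaves P2 open — so {Motivation} is the unique smallest valid adjustment set.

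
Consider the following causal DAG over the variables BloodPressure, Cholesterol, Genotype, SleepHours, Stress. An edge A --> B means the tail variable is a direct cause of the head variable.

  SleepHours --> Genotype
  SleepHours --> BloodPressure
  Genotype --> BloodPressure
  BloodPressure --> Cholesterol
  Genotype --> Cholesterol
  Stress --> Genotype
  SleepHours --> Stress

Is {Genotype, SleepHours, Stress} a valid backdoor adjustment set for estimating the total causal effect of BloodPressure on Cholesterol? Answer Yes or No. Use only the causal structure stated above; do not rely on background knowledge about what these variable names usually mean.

Backdoor paths from BloodPressure to Cholesterol (paths whose first edge points into BloodPressure):
  P1: BloodPressure <- SleepHours -> Stress -> Genotype -> Cholesterol
  P2: BloodPressure <- SleepHours -> Genotype -> Cholesterol
  P3: BloodPressure <- Genotype -> Cholesterol
Condition 1 (no descendant of BloodPressure in the set): holds — descendants of BloodPressure are {Cholesterol}; none are in {Genotype, SleepHours, Stress}.
Condition 2 (every backdoor path blocked by {Genotype, SleepHours, Stress}):
  P1: blocked at fork node SleepHours ∈ conditioning set.
  P2: blocked at fork node SleepHours ∈ conditioning set.
  P3: blocked at fork node Genotype ∈ conditioning set.
{Genotype, SleepHours, Stress} satisfies the backdoor criterion.

Yes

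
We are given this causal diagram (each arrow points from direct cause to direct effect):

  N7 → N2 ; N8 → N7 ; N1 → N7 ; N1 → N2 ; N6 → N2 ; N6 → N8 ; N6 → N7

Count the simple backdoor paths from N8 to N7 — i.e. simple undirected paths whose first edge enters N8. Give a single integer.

A backdoor path from N8 to N7 is any simple undirected path whose first edge points into N8 (i.e. leaves N8 via a parent).
Parents of N8: {N6}.
Enumerating:
  P1: N8 <- N6 -> N7
  P2: N8 <- N6 -> N2 <- N1 -> N7
  P3: N8 <- N6 -> N2 <- N7
That exhausts the simple backdoor paths. Count: 3.

3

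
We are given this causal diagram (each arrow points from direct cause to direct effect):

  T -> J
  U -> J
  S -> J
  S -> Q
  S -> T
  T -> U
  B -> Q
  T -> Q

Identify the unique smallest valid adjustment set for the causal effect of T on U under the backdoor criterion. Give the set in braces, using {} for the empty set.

{}

Variables eligible for adjustment (non-descendants of T, excluding T and U): {B, S}.
Backdoor paths from T to U:
  P1: T <- S -> J <- U
Each backdoor path contains an unconditioned collider, so every path is already blocked with the empty conditioning set:
  P1: blocked at collider J (neither it nor any descendant is in the conditioning set).
The empty set is therefore the unique smallest valid set.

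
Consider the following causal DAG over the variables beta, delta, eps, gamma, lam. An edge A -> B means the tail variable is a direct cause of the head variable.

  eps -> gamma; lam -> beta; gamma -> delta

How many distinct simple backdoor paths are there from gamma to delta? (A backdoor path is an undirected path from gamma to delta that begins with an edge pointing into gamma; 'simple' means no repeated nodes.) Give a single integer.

A backdoor path from gamma to delta is any simple undirected path whose first edge points into gamma (i.e. leaves gamma via a parent).
Parents of gamma: {eps}.
No simple path from any parent of gamma reaches delta without revisiting gamma, so there are no backdoor paths.

0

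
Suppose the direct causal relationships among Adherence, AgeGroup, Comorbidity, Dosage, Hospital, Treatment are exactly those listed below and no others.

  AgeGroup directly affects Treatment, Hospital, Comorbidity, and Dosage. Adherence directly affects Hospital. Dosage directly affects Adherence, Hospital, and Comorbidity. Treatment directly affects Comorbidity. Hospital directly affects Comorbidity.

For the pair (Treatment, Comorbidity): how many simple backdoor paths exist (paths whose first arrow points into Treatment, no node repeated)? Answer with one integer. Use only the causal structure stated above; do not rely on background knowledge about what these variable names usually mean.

A backdoor path from Treatment to Comorbidity is any simple undirected path whose first edge points into Treatment (i.e. leaves Treatment via a parent).
Parents of Treatment: {AgeGroup}.
Enumerating:
  P1: Treatment <- AgeGroup -> Dosage -> Adherence -> Hospital -> Comorbidity
  P2: Treatment <- AgeGroup -> Dosage -> Hospital -> Comorbidity
  P3: Treatment <- AgeGroup -> Dosage -> Comorbidity
  P4: Treatment <- AgeGroup -> Hospital <- Dosage -> Comorbidity
  P5: Treatment <- AgeGroup -> Hospital <- Adherence <- Dosage -> Comorbidity
  P6: Treatment <- AgeGroup -> Hospital -> Comorbidity
  P7: Treatment <- AgeGroup -> Comorbidity
That exhausts the simple backdoor paths. Count: 7.

7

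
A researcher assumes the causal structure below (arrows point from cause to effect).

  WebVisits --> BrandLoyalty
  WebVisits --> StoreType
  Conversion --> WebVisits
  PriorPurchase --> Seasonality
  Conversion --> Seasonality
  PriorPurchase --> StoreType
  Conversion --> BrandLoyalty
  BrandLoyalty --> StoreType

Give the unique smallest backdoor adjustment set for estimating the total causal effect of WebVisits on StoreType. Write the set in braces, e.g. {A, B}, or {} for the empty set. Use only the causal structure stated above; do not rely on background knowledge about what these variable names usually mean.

Variables eligible for adjustment (non-descendants of WebVisits, excluding WebVisits and StoreType): {Conversion, PriorPurchase, Seasonality}.
Backdoor paths from WebVisits to StoreType:
  P1: WebVisits <- Conversion -> Seasonality <- PriorPurchase -> StoreType
  P2: WebVisits <- Conversion -> BrandLoyalty -> StoreType
The empty set is not sufficient: P2 (WebVisits <- Conversion -> BrandLoyalty -> StoreType) has no collider blocking it and no conditioned non-collider, so it is open.
Try {Conversion}:
  P1: blocked at fork node Conversion ∈ conditioning set.
  P2: blocked at fork node Conversion ∈ conditioning set.
{Conversion} contains no descendant of WebVisits and blocks every backdoor path.
No other singleton works — e.g. {PriorPurchase} leaves P2 open — so {Conversion} is the unique smallest valid adjustment set.

{Conversion}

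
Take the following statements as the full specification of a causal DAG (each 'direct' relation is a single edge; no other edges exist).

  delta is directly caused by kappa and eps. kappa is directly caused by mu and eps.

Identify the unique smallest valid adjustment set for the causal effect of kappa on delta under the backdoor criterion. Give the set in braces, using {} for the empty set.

{eps}

Variables eligible for adjustment (non-descendants of kappa, excluding kappa and delta): {eps, mu}.
Backdoor paths from kappa to delta:
  P1: kappa <- eps -> delta
The empty set is not sufficient: P1 (kappa <- eps -> delta) has no collider blocking it and no conditioned non-collider, so it is open.
Try {eps}:
  P1: blocked at fork node eps ∈ conditioning set.
{eps} contains no descendant of kappa and blocks every backdoor path.
No other singleton works — e.g. {mu} leaves P1 open — so {eps} is the unique smallest valid adjustment set.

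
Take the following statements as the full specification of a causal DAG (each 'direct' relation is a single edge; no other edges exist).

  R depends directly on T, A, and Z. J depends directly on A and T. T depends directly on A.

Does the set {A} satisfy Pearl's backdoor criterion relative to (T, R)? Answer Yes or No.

Backdoor paths from T to R (paths whose first edge points into T):
  P1: T <- A -> R
Condition 1 (no descendant of T in the set): holds — descendants of T are {J, R}; none are in {A}.
Condition 2 (every backdoor path blocked by {A}):
  P1: blocked at fork node A ∈ conditioning set.
{A} satisfies the backdoor criterion.

Yes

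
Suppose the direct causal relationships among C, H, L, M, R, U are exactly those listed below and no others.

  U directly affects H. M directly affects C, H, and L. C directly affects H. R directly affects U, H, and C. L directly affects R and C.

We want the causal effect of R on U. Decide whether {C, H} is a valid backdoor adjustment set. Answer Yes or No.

No

Backdoor paths from R to U (paths whose first edge points into R):
  P1: R <- L <- M -> C -> H <- U
  P2: R <- L <- M -> H <- U
  P3: R <- L -> C <- M -> H <- U
  P4: R <- L -> C -> H <- U
Condition 1 (no descendant of R in the set): FAILS — C and H are descendants of R.
Condition 2 (every backdoor path blocked by {C, H}):
  P1: blocked at chain node C ∈ conditioning set.
  P2: open — collider(s) H are conditioned on (or have a conditioned descendant) and no non-collider on the path is in the set.
  P3: open — collider(s) C, H are conditioned on (or have a conditioned descendant) and no non-collider on the path is in the set.
  P4: blocked at chain node C ∈ conditioning set.
{C, H} does not satisfy the backdoor criterion.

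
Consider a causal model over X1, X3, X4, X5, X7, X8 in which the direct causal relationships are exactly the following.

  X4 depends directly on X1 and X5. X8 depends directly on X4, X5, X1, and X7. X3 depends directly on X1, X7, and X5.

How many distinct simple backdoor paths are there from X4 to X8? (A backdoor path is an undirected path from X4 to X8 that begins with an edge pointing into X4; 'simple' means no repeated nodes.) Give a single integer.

6

A backdoor path from X4 to X8 is any simple undirected path whose first edge points into X4 (i.e. leaves X4 via a parent).
Parents of X4: {X1, X5}.
Enumerating:
  P1: X4 <- X5 -> X3 <- X1 -> X8
  P2: X4 <- X5 -> X3 <- X7 -> X8
  P3: X4 <- X5 -> X8
  P4: X4 <- X1 -> X3 <- X5 -> X8
  P5: X4 <- X1 -> X3 <- X7 -> X8
  P6: X4 <- X1 -> X8
That exhausts the simple backdoor paths. Count: 6.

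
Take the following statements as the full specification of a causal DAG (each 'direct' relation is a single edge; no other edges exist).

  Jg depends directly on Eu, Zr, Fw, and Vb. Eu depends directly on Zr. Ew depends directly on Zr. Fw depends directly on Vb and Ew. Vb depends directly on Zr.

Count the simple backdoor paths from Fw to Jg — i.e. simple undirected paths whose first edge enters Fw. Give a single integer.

6

A backdoor path from Fw to Jg is any simple undirected path whose first edge points into Fw (i.e. leaves Fw via a parent).
Parents of Fw: {Ew, Vb}.
Enumerating:
  P1: Fw <- Ew <- Zr -> Eu -> Jg
  P2: Fw <- Ew <- Zr -> Vb -> Jg
  P3: Fw <- Ew <- Zr -> Jg
  P4: Fw <- Vb <- Zr -> Eu -> Jg
  P5: Fw <- Vb <- Zr -> Jg
  P6: Fw <- Vb -> Jg
That exhausts the simple backdoor paths. Count: 6.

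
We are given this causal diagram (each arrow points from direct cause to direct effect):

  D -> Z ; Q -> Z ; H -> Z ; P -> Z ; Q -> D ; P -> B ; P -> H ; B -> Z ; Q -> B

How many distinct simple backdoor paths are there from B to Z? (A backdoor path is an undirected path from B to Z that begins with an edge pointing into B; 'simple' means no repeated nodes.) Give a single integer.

A backdoor path from B to Z is any simple undirected path whose first edge points into B (i.e. leaves B via a parent).
Parents of B: {P, Q}.
Enumerating:
  P1: B <- Q -> D -> Z
  P2: B <- Q -> Z
  P3: B <- P -> H -> Z
  P4: B <- P -> Z
That exhausts the simple backdoor paths. Count: 4.

4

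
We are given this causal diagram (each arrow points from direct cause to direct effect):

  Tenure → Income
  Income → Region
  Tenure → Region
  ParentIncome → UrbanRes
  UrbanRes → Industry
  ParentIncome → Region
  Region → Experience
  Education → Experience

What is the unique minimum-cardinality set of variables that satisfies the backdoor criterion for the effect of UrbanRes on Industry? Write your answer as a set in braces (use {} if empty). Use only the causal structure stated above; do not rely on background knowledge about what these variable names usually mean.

Variables eligible for adjustment (non-descendants of UrbanRes, excluding UrbanRes and Industry): {Education, Experience, Income, ParentIncome, Region, Tenure}.
Backdoor paths from UrbanRes to Industry:
  (none)
With no backdoor paths the empty set already satisfies the criterion, and it is trivially minimal.

{}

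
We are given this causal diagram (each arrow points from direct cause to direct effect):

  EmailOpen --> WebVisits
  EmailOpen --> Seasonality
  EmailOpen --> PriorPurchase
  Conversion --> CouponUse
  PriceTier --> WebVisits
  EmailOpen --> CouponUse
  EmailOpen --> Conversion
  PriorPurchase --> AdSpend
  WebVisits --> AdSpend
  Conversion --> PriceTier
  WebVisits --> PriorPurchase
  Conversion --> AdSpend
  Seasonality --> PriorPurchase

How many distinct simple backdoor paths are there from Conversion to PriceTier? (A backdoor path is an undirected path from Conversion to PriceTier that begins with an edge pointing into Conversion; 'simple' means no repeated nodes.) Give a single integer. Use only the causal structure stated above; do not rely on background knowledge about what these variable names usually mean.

A backdoor path from Conversion to PriceTier is any simple undirected path whose first edge points into Conversion (i.e. leaves Conversion via a parent).
Parents of Conversion: {EmailOpen}.
Enumerating:
  P1: Conversion <- EmailOpen -> Seasonality -> PriorPurchase <- WebVisits <- PriceTier
  P2: Conversion <- EmailOpen -> Seasonality -> PriorPurchase -> AdSpend <- WebVisits <- PriceTier
  P3: Conversion <- EmailOpen -> WebVisits <- PriceTier
  P4: Conversion <- EmailOpen -> PriorPurchase <- WebVisits <- PriceTier
  P5: Conversion <- EmailOpen -> PriorPurchase -> AdSpend <- WebVisits <- PriceTier
That exhausts the simple backdoor paths. Count: 5.

5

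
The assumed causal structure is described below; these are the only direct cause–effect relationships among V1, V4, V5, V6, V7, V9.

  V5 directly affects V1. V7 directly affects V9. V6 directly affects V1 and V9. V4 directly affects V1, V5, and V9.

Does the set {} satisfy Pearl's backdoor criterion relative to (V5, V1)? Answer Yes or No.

No

Backdoor paths from V5 to V1 (paths whose first edge points into V5):
  P1: V5 <- V4 -> V9 <- V6 -> V1
  P2: V5 <- V4 -> V1
Condition 1 (no descendant of V5 in the set): holds — descendants of V5 are {V1}; none are in {}.
Condition 2 (every backdoor path blocked by {}):
  P1: blocked at collider V9 (neither it nor any descendant is in the conditioning set).
  P2: open — no interior node is in the conditioning set.
{} does not satisfy the backdoor criterion.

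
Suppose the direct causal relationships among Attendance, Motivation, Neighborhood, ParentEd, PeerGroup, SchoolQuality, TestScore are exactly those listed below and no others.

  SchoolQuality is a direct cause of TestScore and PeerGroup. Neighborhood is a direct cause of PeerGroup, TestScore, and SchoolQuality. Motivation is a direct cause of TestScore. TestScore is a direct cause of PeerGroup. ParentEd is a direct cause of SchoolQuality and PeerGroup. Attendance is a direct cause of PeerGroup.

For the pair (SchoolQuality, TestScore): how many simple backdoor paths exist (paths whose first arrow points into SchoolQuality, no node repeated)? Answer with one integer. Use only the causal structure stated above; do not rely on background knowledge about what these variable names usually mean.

4

A backdoor path from SchoolQuality to TestScore is any simple undirected path whose first edge points into SchoolQuality (i.e. leaves SchoolQuality via a parent).
Parents of SchoolQuality: {Neighborhood, ParentEd}.
Enumerating:
  P1: SchoolQuality <- Neighborhood -> TestScore
  P2: SchoolQuality <- Neighborhood -> PeerGroup <- TestScore
  P3: SchoolQuality <- ParentEd -> PeerGroup <- Neighborhood -> TestScore
  P4: SchoolQuality <- ParentEd -> PeerGroup <- TestScore
That exhausts the simple backdoor paths. Count: 4.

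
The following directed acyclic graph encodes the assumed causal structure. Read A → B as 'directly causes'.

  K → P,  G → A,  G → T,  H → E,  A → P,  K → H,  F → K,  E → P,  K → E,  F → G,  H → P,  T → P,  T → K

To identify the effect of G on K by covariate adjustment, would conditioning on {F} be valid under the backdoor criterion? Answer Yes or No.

Backdoor paths from G to K (paths whose first edge points into G):
  P1: G <- F -> K
Condition 1 (no descendant of G in the set): holds — descendants of G are {A, E, H, K, P, T}; none are in {F}.
Condition 2 (every backdoor path blocked by {F}):
  P1: blocked at fork node F ∈ conditioning set.
{F} satisfies the backdoor criterion.

Yes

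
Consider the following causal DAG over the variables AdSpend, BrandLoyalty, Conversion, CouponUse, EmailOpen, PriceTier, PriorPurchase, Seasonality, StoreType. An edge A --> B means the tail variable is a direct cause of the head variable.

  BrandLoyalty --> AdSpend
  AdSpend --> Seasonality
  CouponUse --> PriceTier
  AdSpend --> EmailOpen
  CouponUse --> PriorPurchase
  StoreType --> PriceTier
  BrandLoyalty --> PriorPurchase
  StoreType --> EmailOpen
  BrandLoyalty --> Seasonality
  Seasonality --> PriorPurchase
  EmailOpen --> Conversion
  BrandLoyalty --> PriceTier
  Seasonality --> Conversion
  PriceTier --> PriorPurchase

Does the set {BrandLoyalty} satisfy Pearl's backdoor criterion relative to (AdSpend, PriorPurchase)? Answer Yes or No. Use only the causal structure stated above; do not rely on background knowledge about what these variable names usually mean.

Backdoor paths from AdSpend to PriorPurchase (paths whose first edge points into AdSpend):
  P1: AdSpend <- BrandLoyalty -> Seasonality -> Conversion <- EmailOpen <- StoreType -> PriceTier <- CouponUse -> PriorPurchase
  P2: AdSpend <- BrandLoyalty -> Seasonality -> Conversion <- EmailOpen <- StoreType -> PriceTier -> PriorPurchase
  P3: AdSpend <- BrandLoyalty -> Seasonality -> PriorPurchase
  P4: AdSpend <- BrandLoyalty -> PriceTier <- StoreType -> EmailOpen -> Conversion <- Seasonality -> PriorPurchase
  P5: AdSpend <- BrandLoyalty -> PriceTier <- CouponUse -> PriorPurchase
  P6: AdSpend <- BrandLoyalty -> PriceTier -> PriorPurchase
  P7: AdSpend <- BrandLoyalty -> PriorPurchase
Condition 1 (no descendant of AdSpend in the set): holds — descendants of AdSpend are {Conversion, EmailOpen, PriorPurchase, Seasonality}; none are in {BrandLoyalty}.
Condition 2 (every backdoor path blocked by {BrandLoyalty}):
  P1: blocked at fork node BrandLoyalty ∈ conditioning set.
  P2: blocked at fork node BrandLoyalty ∈ conditioning set.
  P3: blocked at fork node BrandLoyalty ∈ conditioning set.
  P4: blocked at fork node BrandLoyalty ∈ conditioning set.
  P5: blocked at fork node BrandLoyalty ∈ conditioning set.
  P6: blocked at fork node BrandLoyalty ∈ conditioning set.
  P7: blocked at fork node BrandLoyalty ∈ conditioning set.
{BrandLoyalty} satisfies the backdoor criterion.

Yes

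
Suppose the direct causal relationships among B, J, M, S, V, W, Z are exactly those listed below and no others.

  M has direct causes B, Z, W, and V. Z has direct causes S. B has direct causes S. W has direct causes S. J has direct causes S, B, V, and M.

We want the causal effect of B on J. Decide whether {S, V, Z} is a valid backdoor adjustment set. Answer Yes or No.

Yes

Backdoor paths from B to J (paths whose first edge points into B):
  P1: B <- S -> W -> M <- V -> J
  P2: B <- S -> W -> M -> J
  P3: B <- S -> Z -> M <- V -> J
  P4: B <- S -> Z -> M -> J
  P5: B <- S -> J
Condition 1 (no descendant of B in the set): holds — descendants of B are {J, M}; none are in {S, V, Z}.
Condition 2 (every backdoor path blocked by {S, V, Z}):
  P1: blocked at fork node S ∈ conditioning set.
  P2: blocked at fork node S ∈ conditioning set.
  P3: blocked at fork node S ∈ conditioning set.
  P4: blocked at fork node S ∈ conditioning set.
  P5: blocked at fork node S ∈ conditioning set.
{S, V, Z} satisfies the backdoor criterion.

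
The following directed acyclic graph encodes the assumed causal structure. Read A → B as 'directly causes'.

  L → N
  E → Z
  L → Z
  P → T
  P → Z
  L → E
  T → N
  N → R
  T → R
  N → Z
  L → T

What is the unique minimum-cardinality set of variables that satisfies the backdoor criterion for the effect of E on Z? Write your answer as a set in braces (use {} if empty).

{L}

Variables eligible for adjustment (non-descendants of E, excluding E and Z): {L, N, P, R, T}.
Backdoor paths from E to Z:
  P1: E <- L -> T <- P -> Z
  P2: E <- L -> T -> N -> Z
  P3: E <- L -> T -> R <- N -> Z
  P4: E <- L -> N <- T <- P -> Z
  P5: E <- L -> N -> R <- T <- P -> Z
  P6: E <- L -> N -> Z
  P7: E <- L -> Z
The empty set is not sufficient: P2 (E <- L -> T -> N -> Z) has no collider blocking it and no conditioned non-collider, so it is open.
Try {L}:
  P1: blocked at fork node L ∈ conditioning set.
  P2: blocked at fork node L ∈ conditioning set.
  P3: blocked at fork node L ∈ conditioning set.
  P4: blocked at fork node L ∈ conditioning set.
  P5: blocked at fork node L ∈ conditioning set.
  P6: blocked at fork node L ∈ conditioning set.
  P7: blocked at fork node L ∈ conditioning set.
{L} contains no descendant of E and blocks every backdoor path.
No other singleton works — e.g. {P} leaves P2 open — so {L} is the unique smallest valid adjustment set.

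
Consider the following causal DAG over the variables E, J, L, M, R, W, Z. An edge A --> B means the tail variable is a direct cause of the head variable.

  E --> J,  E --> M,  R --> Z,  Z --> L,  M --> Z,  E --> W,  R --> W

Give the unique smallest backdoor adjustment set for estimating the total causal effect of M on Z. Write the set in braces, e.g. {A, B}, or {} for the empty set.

{}

Variables eligible for adjustment (non-descendants of M, excluding M and Z): {E, J, R, W}.
Backdoor paths from M to Z:
  P1: M <- E -> W <- R -> Z
Each backdoor path contains an unconditioned collider, so every path is already blocked with the empty conditioning set:
  P1: blocked at collider W (neither it nor any descendant is in the conditioning set).
The empty set is therefore the unique smallest valid set.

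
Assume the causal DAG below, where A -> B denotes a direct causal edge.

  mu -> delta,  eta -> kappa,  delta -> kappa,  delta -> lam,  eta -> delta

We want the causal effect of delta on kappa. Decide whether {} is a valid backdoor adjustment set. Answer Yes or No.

No

Backdoor paths from delta to kappa (paths whose first edge points into delta):
  P1: delta <- eta -> kappa
Condition 1 (no descendant of delta in the set): holds — descendants of delta are {kappa, lam}; none are in {}.
Condition 2 (every backdoor path blocked by {}):
  P1: open — no interior node is in the conditioning set.
{} does not satisfy the backdoor criterion.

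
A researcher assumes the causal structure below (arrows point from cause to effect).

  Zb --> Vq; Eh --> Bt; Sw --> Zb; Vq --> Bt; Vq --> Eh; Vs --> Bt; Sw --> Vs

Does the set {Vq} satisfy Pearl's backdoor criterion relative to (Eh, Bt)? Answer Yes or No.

Backdoor paths from Eh to Bt (paths whose first edge points into Eh):
  P1: Eh <- Vq <- Zb <- Sw -> Vs -> Bt
  P2: Eh <- Vq -> Bt
Condition 1 (no descendant of Eh in the set): holds — descendants of Eh are {Bt}; none are in {Vq}.
Condition 2 (every backdoor path blocked by {Vq}):
  P1: blocked at chain node Vq ∈ conditioning set.
  P2: blocked at fork node Vq ∈ conditioning set.
{Vq} satisfies the backdoor criterion.

Yes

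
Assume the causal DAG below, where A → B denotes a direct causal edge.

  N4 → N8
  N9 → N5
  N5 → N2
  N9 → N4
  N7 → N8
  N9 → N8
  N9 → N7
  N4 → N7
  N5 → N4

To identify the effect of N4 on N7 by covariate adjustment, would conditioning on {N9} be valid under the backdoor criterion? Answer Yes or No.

Backdoor paths from N4 to N7 (paths whose first edge points into N4):
  P1: N4 <- N9 -> N7
  P2: N4 <- N9 -> N8 <- N7
  P3: N4 <- N5 <- N9 -> N7
  P4: N4 <- N5 <- N9 -> N8 <- N7
Condition 1 (no descendant of N4 in the set): holds — descendants of N4 are {N7, N8}; none are in {N9}.
Condition 2 (every backdoor path blocked by {N9}):
  P1: blocked at fork node N9 ∈ conditioning set.
  P2: blocked at fork node N9 ∈ conditioning set.
  P3: blocked at fork node N9 ∈ conditioning set.
  P4: blocked at fork node N9 ∈ conditioning set.
{N9} satisfies the backdoor criterion.

Yes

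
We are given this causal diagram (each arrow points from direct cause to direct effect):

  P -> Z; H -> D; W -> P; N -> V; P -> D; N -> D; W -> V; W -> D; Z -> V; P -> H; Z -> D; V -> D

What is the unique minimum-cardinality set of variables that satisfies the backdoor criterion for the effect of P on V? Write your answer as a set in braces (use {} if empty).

{W}

Variables eligible for adjustment (non-descendants of P, excluding P and V): {N, W}.
Backdoor paths from P to V:
  P1: P <- W -> V
  P2: P <- W -> D <- N -> V
  P3: P <- W -> D <- Z -> V
  P4: P <- W -> D <- V
The empty set is not sufficient: P1 (P <- W -> V) has no collider blocking it and no conditioned non-collider, so it is open.
Try {W}:
  P1: blocked at fork node W ∈ conditioning set.
  P2: blocked at fork node W ∈ conditioning set.
  P3: blocked at fork node W ∈ conditioning set.
  P4: blocked at fork node W ∈ conditioning set.
{W} contains no descendant of P and blocks every backdoor path.
No other singleton works — e.g. {N} leaves P1 open — so {W} is the unique smallest valid adjustment set.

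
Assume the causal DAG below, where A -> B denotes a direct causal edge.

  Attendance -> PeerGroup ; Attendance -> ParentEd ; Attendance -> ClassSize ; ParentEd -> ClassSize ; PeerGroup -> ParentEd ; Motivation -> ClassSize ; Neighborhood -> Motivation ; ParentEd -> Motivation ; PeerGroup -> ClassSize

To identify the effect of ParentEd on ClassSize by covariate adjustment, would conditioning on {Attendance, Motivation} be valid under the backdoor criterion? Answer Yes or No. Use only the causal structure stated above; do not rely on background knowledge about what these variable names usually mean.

Backdoor paths from ParentEd to ClassSize (paths whose first edge points into ParentEd):
  P1: ParentEd <- Attendance -> PeerGroup -> ClassSize
  P2: ParentEd <- Attendance -> ClassSize
  P3: ParentEd <- PeerGroup <- Attendance -> ClassSize
  P4: ParentEd <- PeerGroup -> ClassSize
Condition 1 (no descendant of ParentEd in the set): FAILS — Motivation is a descendant of ParentEd.
Condition 2 (every backdoor path blocked by {Attendance, Motivation}):
  P1: blocked at fork node Attendance ∈ conditioning set.
  P2: blocked at fork node Attendance ∈ conditioning set.
  P3: blocked at fork node Attendance ∈ conditioning set.
  P4: open — no interior node is in the conditioning set.
{Attendance, Motivation} does not satisfy the backdoor criterion.

No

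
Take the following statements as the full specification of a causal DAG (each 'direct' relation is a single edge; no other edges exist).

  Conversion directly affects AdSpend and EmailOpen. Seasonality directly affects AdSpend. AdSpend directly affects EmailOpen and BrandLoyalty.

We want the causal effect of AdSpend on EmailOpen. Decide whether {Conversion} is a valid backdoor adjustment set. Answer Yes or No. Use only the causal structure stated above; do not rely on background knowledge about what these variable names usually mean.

Backdoor paths from AdSpend to EmailOpen (paths whose first edge points into AdSpend):
  P1: AdSpend <- Conversion -> EmailOpen
Condition 1 (no descendant of AdSpend in the set): holds — descendants of AdSpend are {BrandLoyalty, EmailOpen}; none are in {Conversion}.
Condition 2 (every backdoor path blocked by {Conversion}):
  P1: blocked at fork node Conversion ∈ conditioning set.
{Conversion} satisfies the backdoor criterion.

Yes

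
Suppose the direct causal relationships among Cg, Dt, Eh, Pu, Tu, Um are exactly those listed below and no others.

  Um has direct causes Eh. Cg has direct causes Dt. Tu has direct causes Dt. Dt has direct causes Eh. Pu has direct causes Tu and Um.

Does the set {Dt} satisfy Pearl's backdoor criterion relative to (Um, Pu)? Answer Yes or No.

Backdoor paths from Um to Pu (paths whose first edge points into Um):
  P1: Um <- Eh -> Dt -> Tu -> Pu
Condition 1 (no descendant of Um in the set): holds — descendants of Um are {Pu}; none are in {Dt}.
Condition 2 (every backdoor path blocked by {Dt}):
  P1: blocked at chain node Dt ∈ conditioning set.
{Dt} satisfies the backdoor criterion.

Yes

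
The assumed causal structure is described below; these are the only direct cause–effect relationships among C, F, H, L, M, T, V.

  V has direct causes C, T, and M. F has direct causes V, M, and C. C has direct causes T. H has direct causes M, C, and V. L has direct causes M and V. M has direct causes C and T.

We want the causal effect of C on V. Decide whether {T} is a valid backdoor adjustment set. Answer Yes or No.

Yes

Backdoor paths from C to V (paths whose first edge points into C):
  P1: C <- T -> M -> V
  P2: C <- T -> M -> H <- V
  P3: C <- T -> M -> L <- V
  P4: C <- T -> M -> F <- V
  P5: C <- T -> V
Condition 1 (no descendant of C in the set): holds — descendants of C are {F, H, L, M, V}; none are in {T}.
Condition 2 (every backdoor path blocked by {T}):
  P1: blocked at fork node T ∈ conditioning set.
  P2: blocked at fork node T ∈ conditioning set.
  P3: blocked at fork node T ∈ conditioning set.
  P4: blocked at fork node T ∈ conditioning set.
  P5: blocked at fork node T ∈ conditioning set.
{T} satisfies the backdoor criterion.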